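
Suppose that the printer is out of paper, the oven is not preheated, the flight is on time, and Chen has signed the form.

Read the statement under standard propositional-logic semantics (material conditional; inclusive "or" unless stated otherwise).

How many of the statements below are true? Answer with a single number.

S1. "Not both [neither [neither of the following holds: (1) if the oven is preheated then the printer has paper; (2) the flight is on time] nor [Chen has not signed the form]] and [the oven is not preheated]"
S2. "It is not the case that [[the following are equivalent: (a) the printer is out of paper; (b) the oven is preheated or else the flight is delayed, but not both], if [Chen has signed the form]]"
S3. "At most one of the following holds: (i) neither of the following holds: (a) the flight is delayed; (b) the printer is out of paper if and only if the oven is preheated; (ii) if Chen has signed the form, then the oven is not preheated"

1

Let Q = "the oven is preheated" (F), P = "the printer has paper" (F), R = "the flight is delayed" (F), S = "Chen has signed the form" (T).

S1: In symbols: (((Q -> P) nor ~R) nor ~S) nand ~Q

Q -> P = F -> F = T
~R = ~F = T
(Q -> P) nor ~R = T nor T = F
~S = ~T = F
((Q -> P) nor ~R) nor ~S = F nor F = T
~Q = ~F = T
(((Q -> P) nor ~R) nor ~S) nand ~Q = T nand T = F
Hence S1 is false.

S2: Parsed as ~(S -> (~P <-> (Q xor R)))

~P = ~F = T
Q xor R = F xor F = F
~P <-> (Q xor R) = T <-> F = F
S -> (~P <-> (Q xor R)) = T -> F = F
~(S -> (~P <-> (Q xor R))) = ~F = T
Thus S2 is true.

S3: This is (R nor (~P <-> Q)) nand (S -> ~Q).

~P = ~F = T
~P <-> Q = T <-> F = F
R nor (~P <-> Q) = F nor F = T
~Q = ~F = T
S -> ~Q = T -> T = T
(R nor (~P <-> Q)) nand (S -> ~Q) = T nand T = F
Hence S3 is false.

Count: 1.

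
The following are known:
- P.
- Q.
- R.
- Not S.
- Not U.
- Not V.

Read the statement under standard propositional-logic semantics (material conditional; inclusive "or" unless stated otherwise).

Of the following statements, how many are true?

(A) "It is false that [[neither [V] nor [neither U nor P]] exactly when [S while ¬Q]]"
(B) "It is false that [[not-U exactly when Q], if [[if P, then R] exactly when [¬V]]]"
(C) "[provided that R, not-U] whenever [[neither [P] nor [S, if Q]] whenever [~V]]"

2

(A): This is ¬((V ↓ (U ↓ P)) ↔ (S ∧ ¬Q)).

U ↓ P = F ↓ T = F
V ↓ (U ↓ P) = F ↓ F = T
¬Q = ¬T = F
S ∧ ¬Q = F ∧ F = F
(V ↓ (U ↓ P)) ↔ (S ∧ ¬Q) = T ↔ F = F
¬((V ↓ (U ↓ P)) ↔ (S ∧ ¬Q)) = ¬F = T
Thus (A) is true.

(B): This is ¬(((P → R) ↔ ¬V) → (¬U ↔ Q)).

P → R = T → T = T
¬V = ¬F = T
(P → R) ↔ ¬V = T ↔ T = T
¬U = ¬F = T
¬U ↔ Q = T ↔ T = T
((P → R) ↔ ¬V) → (¬U ↔ Q) = T → T = T
¬(((P → R) ↔ ¬V) → (¬U ↔ Q)) = ¬T = F
So (B) is false.

(C): In symbols: (¬V → (P ↓ (Q → S))) → (R → ¬U)

¬V = ¬F = T
Q → S = T → F = F
P ↓ (Q → S) = T ↓ F = F
¬V → (P ↓ (Q → S)) = T → F = F
¬U = ¬F = T
R → ¬U = T → T = T
(¬V → (P ↓ (Q → S))) → (R → ¬U) = F → T = T
Hence (C) is true.

True statements: 2 ((A), (C)).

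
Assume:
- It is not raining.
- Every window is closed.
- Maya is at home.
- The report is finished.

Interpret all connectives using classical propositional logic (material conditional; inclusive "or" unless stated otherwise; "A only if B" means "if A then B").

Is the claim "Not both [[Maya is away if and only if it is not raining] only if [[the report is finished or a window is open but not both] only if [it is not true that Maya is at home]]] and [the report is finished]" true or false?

The statement is false.

Let R = "Maya is at home" (True), P = "it is raining" (False), S = "the report is finished" (True), Q = "a window is open" (False).
In symbols: ((not R iff not P) -> ((S xor Q) -> not R)) nand S

not R = not True = False
not P = not False = True
not R iff not P = False iff True = False
S xor Q = True xor False = True
not R = not True = False
(S xor Q) -> not R = True -> False = False
(not R iff not P) -> ((S xor Q) -> not R) = False -> False = True
((not R iff not P) -> ((S xor Q) -> not R)) nand S = True nand True = False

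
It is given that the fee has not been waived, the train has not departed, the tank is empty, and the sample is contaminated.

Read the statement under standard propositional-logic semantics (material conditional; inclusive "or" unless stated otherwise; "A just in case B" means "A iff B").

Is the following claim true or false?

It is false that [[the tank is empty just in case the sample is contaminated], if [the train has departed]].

Let Q = "the train has departed" (False), R = "the tank is full" (False), S = "the sample is contaminated" (True).
Formalization: not (Q -> (not R iff S))

not R = not False = True
not R iff S = True iff True = True
Q -> (not R iff S) = False -> True = True
not (Q -> (not R iff S)) = not True = False

False.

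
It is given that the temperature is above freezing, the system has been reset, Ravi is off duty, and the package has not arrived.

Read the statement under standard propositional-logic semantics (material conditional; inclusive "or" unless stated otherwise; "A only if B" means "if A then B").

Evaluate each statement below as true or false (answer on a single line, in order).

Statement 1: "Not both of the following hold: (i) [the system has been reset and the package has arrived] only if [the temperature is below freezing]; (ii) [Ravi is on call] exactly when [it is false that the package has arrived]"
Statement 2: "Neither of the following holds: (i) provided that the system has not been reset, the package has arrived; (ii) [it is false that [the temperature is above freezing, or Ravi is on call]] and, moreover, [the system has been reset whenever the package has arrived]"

Let Q = "the system has been reset" (T), S = "the package has arrived" (F), P = "the temperature is below freezing" (F), R = "Ravi is on call" (F).

Statement 1: Parsed as ((Q ∧ S) → P) ↑ (R ↔ ¬S)

Q ∧ S = T ∧ F = F
(Q ∧ S) → P = F → F = T
¬S = ¬F = T
R ↔ ¬S = F ↔ T = F
((Q ∧ S) → P) ↑ (R ↔ ¬S) = T ↑ F = T
Thus Statement 1 is true.

Statement 2: This is (¬Q → S) ↓ (¬(¬P ∨ R) ∧ (S → Q)).

¬Q = ¬T = F
¬Q → S = F → F = T
¬P = ¬F = T
¬P ∨ R = T ∨ F = T
¬(¬P ∨ R) = ¬T = F
S → Q = F → T = T
¬(¬P ∨ R) ∧ (S → Q) = F ∧ T = F
(¬Q → S) ↓ (¬(¬P ∨ R) ∧ (S → Q)) = T ↓ F = F
Hence Statement 2 is false.

Statement 1 T / Statement 2 F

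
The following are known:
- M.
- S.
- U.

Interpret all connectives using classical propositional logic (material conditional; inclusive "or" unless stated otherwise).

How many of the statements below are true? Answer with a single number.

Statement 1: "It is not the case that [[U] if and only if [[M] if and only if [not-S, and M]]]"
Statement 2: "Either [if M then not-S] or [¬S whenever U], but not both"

1

Statement 1: Parsed as ~(U <-> (M <-> (~S & M)))

~S = ~T = F
~S & M = F & T = F
M <-> (~S & M) = T <-> F = F
U <-> (M <-> (~S & M)) = T <-> F = F
~(U <-> (M <-> (~S & M))) = ~F = T
Hence Statement 1 is true.

Statement 2: In symbols: (M -> ~S) xor (U -> ~S)

~S = ~T = F
M -> ~S = T -> F = F
~S = ~T = F
U -> ~S = T -> F = F
(M -> ~S) xor (U -> ~S) = F xor F = F
Hence Statement 2 is false.

True statements: 1.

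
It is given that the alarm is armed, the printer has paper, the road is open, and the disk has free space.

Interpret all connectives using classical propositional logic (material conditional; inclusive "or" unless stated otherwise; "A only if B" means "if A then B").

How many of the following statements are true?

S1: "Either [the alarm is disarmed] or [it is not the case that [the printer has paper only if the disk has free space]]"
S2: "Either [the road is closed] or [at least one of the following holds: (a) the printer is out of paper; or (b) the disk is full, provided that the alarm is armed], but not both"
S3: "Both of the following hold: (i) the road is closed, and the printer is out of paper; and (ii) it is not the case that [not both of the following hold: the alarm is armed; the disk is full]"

0

Let P = "the alarm is armed" (T), Q = "the printer has paper" (T), S = "the disk is full" (F), R = "the road is closed" (F).

S1: In symbols: ¬P ∨ ¬(Q → ¬S)

¬P = ¬T = F
¬S = ¬F = T
Q → ¬S = T → T = T
¬(Q → ¬S) = ¬T = F
¬P ∨ ¬(Q → ¬S) = F ∨ F = F
Hence S1 is false.

S2: This is R ⊕ (¬Q ∨ (P → S)).

¬Q = ¬T = F
P → S = T → F = F
¬Q ∨ (P → S) = F ∨ F = F
R ⊕ (¬Q ∨ (P → S)) = F ⊕ F = F
Hence S2 is false.

S3: In symbols: (R ∧ ¬Q) ∧ ¬(P ↑ S)

¬Q = ¬T = F
R ∧ ¬Q = F ∧ F = F
P ↑ S = T ↑ F = T
¬(P ↑ S) = ¬T = F
(R ∧ ¬Q) ∧ ¬(P ↑ S) = F ∧ F = F
Thus S3 is false.

0 of the 3 statements are true (none).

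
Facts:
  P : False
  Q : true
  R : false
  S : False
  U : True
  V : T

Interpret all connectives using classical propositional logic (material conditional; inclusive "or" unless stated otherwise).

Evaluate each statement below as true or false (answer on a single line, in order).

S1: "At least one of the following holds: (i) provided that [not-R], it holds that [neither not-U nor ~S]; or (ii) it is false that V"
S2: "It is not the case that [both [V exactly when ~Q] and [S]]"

S1: This is (¬R → (¬U ↓ ¬S)) ∨ ¬V.

¬R = ¬F = T
¬U = ¬T = F
¬S = ¬F = T
¬U ↓ ¬S = F ↓ T = F
¬R → (¬U ↓ ¬S) = T → F = F
¬V = ¬T = F
(¬R → (¬U ↓ ¬S)) ∨ ¬V = F ∨ F = F
So S1 is false.

S2: In symbols: ¬((V ↔ ¬Q) ∧ S)

¬Q = ¬T = F
V ↔ ¬Q = T ↔ F = F
(V ↔ ¬Q) ∧ S = F ∧ F = F
¬((V ↔ ¬Q) ∧ S) = ¬F = T
Hence S2 is true.

S1 False; S2 True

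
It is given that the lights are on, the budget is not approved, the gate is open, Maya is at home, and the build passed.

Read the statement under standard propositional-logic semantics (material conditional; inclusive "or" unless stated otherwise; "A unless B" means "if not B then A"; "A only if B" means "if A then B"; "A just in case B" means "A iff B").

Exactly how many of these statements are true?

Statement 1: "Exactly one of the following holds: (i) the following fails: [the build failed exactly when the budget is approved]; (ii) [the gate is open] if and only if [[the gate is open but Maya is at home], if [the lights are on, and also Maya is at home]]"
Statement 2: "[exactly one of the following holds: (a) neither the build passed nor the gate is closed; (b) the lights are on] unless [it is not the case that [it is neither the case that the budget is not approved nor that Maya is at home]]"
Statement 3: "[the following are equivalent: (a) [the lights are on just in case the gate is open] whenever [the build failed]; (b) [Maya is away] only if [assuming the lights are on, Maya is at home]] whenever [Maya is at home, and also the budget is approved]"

Let U = "the build passed" (T), Q = "the budget is approved" (F), R = "the gate is open" (T), P = "the lights are on" (T), S = "Maya is at home" (T).

Statement 1: Formalization: ~(~U <-> Q) xor (R <-> ((P & S) -> (R & S)))

~U = ~T = F
~U <-> Q = F <-> F = T
~(~U <-> Q) = ~T = F
P & S = T & T = T
R & S = T & T = T
(P & S) -> (R & S) = T -> T = T
R <-> ((P & S) -> (R & S)) = T <-> T = T
~(~U <-> Q) xor (R <-> ((P & S) -> (R & S))) = F xor T = T
Thus Statement 1 is true.

Statement 2: Formalization: ((U nor ~R) xor P) | ~(~Q nor S)

~R = ~T = F
U nor ~R = T nor F = F
(U nor ~R) xor P = F xor T = T
~Q = ~F = T
~Q nor S = T nor T = F
~(~Q nor S) = ~F = T
((U nor ~R) xor P) | ~(~Q nor S) = T | T = T
So Statement 2 is true.

Statement 3: In symbols: (S & Q) -> ((~U -> (P <-> R)) <-> (~S -> (P -> S)))

S & Q = T & F = F
~U = ~T = F
P <-> R = T <-> T = T
~U -> (P <-> R) = F -> T = T
~S = ~T = F
P -> S = T -> T = T
~S -> (P -> S) = F -> T = T
(~U -> (P <-> R)) <-> (~S -> (P -> S)) = T <-> T = T
(S & Q) -> ((~U -> (P <-> R)) <-> (~S -> (P -> S))) = F -> T = T
Hence Statement 3 is true.

Count: 3.

3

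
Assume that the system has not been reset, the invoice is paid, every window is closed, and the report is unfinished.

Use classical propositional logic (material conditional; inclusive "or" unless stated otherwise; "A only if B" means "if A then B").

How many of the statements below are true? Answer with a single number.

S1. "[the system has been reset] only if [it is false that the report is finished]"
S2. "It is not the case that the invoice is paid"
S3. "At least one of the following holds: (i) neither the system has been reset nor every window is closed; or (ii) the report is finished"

1

Let U = "the system has been reset" (False), S = "the report is finished" (False), P = "the invoice is paid" (True), D = "a window is open" (False).

S1: This is U -> not S.

not S = not False = True
U -> not S = False -> True = True
Thus S1 is true.

S2: Formalization: not P

not P = not True = False
So S2 is false.

S3: This is (U nor not D) or S.

not D = not False = True
U nor not D = False nor True = False
(U nor not D) or S = False or False = False
Hence S3 is false.

True statements: 1 (S1).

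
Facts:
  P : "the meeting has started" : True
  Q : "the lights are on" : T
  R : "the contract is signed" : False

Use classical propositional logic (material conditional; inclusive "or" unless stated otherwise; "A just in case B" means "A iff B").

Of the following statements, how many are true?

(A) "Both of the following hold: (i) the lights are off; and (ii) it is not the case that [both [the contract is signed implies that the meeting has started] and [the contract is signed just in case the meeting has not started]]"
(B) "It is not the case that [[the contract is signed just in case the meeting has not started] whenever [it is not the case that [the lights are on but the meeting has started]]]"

0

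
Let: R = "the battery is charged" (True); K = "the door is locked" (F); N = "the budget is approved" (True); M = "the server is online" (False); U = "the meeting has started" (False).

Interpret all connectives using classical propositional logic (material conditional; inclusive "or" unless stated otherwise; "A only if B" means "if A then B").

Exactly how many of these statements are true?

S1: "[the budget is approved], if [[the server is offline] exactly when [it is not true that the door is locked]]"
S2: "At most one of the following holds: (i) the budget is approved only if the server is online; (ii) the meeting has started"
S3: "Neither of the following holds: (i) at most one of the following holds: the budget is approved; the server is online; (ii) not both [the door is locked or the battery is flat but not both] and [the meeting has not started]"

2

S1: In symbols: (not M iff not K) -> N

not M = not False = True
not K = not False = True
not M iff not K = True iff True = True
(not M iff not K) -> N = True -> True = True
Thus S1 is true.

S2: This is (N -> M) nand U.

N -> M = True -> False = False
(N -> M) nand U = False nand False = True
Thus S2 is true.

S3: Formalization: (N nand M) nor ((K xor not R) nand not U)

N nand M = True nand False = True
not R = not True = False
K xor not R = False xor False = False
not U = not False = True
(K xor not R) nand not U = False nand True = True
(N nand M) nor ((K xor not R) nand not U) = True nor True = False
Hence S3 is false.

2 of the 3 statements are true (S1, S2).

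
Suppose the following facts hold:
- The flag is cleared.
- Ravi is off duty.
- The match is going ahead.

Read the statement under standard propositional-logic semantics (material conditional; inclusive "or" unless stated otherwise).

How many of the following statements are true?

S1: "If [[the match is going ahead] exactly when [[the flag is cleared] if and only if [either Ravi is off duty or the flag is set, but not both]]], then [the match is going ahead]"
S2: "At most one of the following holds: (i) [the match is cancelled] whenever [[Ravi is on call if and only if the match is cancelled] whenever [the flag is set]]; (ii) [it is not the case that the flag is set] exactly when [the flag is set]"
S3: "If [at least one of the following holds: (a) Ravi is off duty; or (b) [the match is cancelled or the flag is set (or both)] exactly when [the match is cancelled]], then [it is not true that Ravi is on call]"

3

Let R = "the match is cancelled" (F), W = "the flag is set" (F), M = "Ravi is on call" (F).

S1: Parsed as (¬R ↔ (¬W ↔ (¬M ⊕ W))) → ¬R

¬R = ¬F = T
¬W = ¬F = T
¬M = ¬F = T
¬M ⊕ W = T ⊕ F = T
¬W ↔ (¬M ⊕ W) = T ↔ T = T
¬R ↔ (¬W ↔ (¬M ⊕ W)) = T ↔ T = T
¬R = ¬F = T
(¬R ↔ (¬W ↔ (¬M ⊕ W))) → ¬R = T → T = T
Hence S1 is true.

S2: Parsed as ((W → (M ↔ R)) → R) ↑ (¬W ↔ W)

M ↔ R = F ↔ F = T
W → (M ↔ R) = F → T = T
(W → (M ↔ R)) → R = T → F = F
¬W = ¬F = T
¬W ↔ W = T ↔ F = F
((W → (M ↔ R)) → R) ↑ (¬W ↔ W) = F ↑ F = T
Thus S2 is true.

S3: Parsed as (¬M ∨ ((R ∨ W) ↔ R)) → ¬M

¬M = ¬F = T
R ∨ W = F ∨ F = F
(R ∨ W) ↔ R = F ↔ F = T
¬M ∨ ((R ∨ W) ↔ R) = T ∨ T = T
¬M = ¬F = T
(¬M ∨ ((R ∨ W) ↔ R)) → ¬M = T → T = T
Thus S3 is true.

Count: 3.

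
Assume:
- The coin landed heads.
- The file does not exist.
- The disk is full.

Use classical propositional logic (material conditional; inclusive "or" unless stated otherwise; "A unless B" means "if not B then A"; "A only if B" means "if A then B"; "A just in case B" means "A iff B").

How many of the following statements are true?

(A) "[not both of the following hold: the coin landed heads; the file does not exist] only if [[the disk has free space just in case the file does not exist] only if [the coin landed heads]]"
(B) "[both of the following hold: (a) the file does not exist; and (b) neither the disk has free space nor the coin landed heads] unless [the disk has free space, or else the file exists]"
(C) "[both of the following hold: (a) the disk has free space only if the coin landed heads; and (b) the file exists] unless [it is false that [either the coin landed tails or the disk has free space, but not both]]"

Let L = "the coin landed heads" (T), H = "the file exists" (F), G = "the disk is full" (T).

(A): This is (L nand ~H) -> ((~G <-> ~H) -> L).

~H = ~F = T
L nand ~H = T nand T = F
~G = ~T = F
~H = ~F = T
~G <-> ~H = F <-> T = F
(~G <-> ~H) -> L = F -> T = T
(L nand ~H) -> ((~G <-> ~H) -> L) = F -> T = T
Hence (A) is true.

(B): Formalization: (~H & (~G nor L)) | (~G | H)

~H = ~F = T
~G = ~T = F
~G nor L = F nor T = F
~H & (~G nor L) = T & F = F
~G = ~T = F
~G | H = F | F = F
(~H & (~G nor L)) | (~G | H) = F | F = F
So (B) is false.

(C): This is ((~G -> L) & H) | ~(~L xor ~G).

~G = ~T = F
~G -> L = F -> T = T
(~G -> L) & H = T & F = F
~L = ~T = F
~G = ~T = F
~L xor ~G = F xor F = F
~(~L xor ~G) = ~F = T
((~G -> L) & H) | ~(~L xor ~G) = F | T = T
Thus (C) is true.

True statements: 2 ((A), (C)).

2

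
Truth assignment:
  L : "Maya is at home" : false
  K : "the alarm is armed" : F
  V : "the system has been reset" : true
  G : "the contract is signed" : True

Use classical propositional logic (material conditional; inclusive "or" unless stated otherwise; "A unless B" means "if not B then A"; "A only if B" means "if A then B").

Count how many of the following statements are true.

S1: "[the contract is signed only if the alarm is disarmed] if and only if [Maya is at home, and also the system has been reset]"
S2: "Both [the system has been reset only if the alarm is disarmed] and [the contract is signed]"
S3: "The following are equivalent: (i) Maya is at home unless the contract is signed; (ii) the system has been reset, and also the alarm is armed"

1

S1: Formalization: (G -> ~K) <-> (L & V)

~K = ~F = T
G -> ~K = T -> T = T
L & V = F & T = F
(G -> ~K) <-> (L & V) = T <-> F = F
Thus S1 is false.

S2: This is (V -> ~K) & G.

~K = ~F = T
V -> ~K = T -> T = T
(V -> ~K) & G = T & T = T
Thus S2 is true.

S3: Parsed as (L | G) <-> (V & K)

L | G = F | T = T
V & K = T & F = F
(L | G) <-> (V & K) = T <-> F = F
Thus S3 is false.

True statements: 1.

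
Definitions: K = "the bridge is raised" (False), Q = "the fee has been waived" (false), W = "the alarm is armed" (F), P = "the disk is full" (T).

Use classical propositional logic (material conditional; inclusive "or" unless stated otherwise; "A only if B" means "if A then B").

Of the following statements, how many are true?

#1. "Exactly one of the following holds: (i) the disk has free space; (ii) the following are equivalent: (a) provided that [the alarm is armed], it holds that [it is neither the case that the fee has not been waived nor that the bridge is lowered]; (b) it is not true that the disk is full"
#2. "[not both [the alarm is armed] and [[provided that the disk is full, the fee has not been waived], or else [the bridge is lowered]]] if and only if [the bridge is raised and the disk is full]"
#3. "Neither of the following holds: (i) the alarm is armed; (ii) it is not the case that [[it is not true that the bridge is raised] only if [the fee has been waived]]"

#1: Formalization: ¬P ⊕ ((W → (¬Q ↓ ¬K)) ↔ ¬P)

¬P = ¬T = F
¬Q = ¬F = T
¬K = ¬F = T
¬Q ↓ ¬K = T ↓ T = F
W → (¬Q ↓ ¬K) = F → F = T
¬P = ¬T = F
(W → (¬Q ↓ ¬K)) ↔ ¬P = T ↔ F = F
¬P ⊕ ((W → (¬Q ↓ ¬K)) ↔ ¬P) = F ⊕ F = F
So #1 is false.

#2: Parsed as (W ↑ ((P → ¬Q) ∨ ¬K)) ↔ (K ∧ P)

¬Q = ¬F = T
P → ¬Q = T → T = T
¬K = ¬F = T
(P → ¬Q) ∨ ¬K = T ∨ T = T
W ↑ ((P → ¬Q) ∨ ¬K) = F ↑ T = T
K ∧ P = F ∧ T = F
(W ↑ ((P → ¬Q) ∨ ¬K)) ↔ (K ∧ P) = T ↔ F = F
Thus #2 is false.

#3: Parsed as W ↓ ¬(¬K → Q)

¬K = ¬F = T
¬K → Q = T → F = F
¬(¬K → Q) = ¬F = T
W ↓ ¬(¬K → Q) = F ↓ T = F
Thus #3 is false.

True statements: 0 (none).

0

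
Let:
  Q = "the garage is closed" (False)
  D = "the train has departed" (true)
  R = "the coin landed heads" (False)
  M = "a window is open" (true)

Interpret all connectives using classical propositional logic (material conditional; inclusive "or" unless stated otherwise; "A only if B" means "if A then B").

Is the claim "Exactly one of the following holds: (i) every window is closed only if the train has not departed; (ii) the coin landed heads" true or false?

True.

This is (~M -> ~D) xor R.

~M = ~T = F
~D = ~T = F
~M -> ~D = F -> F = T
(~M -> ~D) xor R = T xor F = T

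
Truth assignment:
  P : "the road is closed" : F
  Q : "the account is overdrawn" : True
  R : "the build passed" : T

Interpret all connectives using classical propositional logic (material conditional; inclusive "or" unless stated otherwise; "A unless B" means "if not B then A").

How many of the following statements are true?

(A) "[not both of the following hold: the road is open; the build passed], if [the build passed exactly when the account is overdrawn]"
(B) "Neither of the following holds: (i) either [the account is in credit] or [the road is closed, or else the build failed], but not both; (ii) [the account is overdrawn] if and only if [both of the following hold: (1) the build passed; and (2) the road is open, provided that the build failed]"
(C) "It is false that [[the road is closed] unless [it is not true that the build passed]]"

(A): In symbols: (R <-> Q) -> (~P nand R)

R <-> Q = T <-> T = T
~P = ~F = T
~P nand R = T nand T = F
(R <-> Q) -> (~P nand R) = T -> F = F
Hence (A) is false.

(B): Formalization: (~Q xor (P | ~R)) nor (Q <-> (R & (~R -> ~P)))

~Q = ~T = F
~R = ~T = F
P | ~R = F | F = F
~Q xor (P | ~R) = F xor F = F
~R = ~T = F
~P = ~F = T
~R -> ~P = F -> T = T
R & (~R -> ~P) = T & T = T
Q <-> (R & (~R -> ~P)) = T <-> T = T
(~Q xor (P | ~R)) nor (Q <-> (R & (~R -> ~P))) = F nor T = F
So (B) is false.

(C): Formalization: ~(P | ~R)

~R = ~T = F
P | ~R = F | F = F
~(P | ~R) = ~F = T
Thus (C) is true.

1 of the 3 statements is true.

1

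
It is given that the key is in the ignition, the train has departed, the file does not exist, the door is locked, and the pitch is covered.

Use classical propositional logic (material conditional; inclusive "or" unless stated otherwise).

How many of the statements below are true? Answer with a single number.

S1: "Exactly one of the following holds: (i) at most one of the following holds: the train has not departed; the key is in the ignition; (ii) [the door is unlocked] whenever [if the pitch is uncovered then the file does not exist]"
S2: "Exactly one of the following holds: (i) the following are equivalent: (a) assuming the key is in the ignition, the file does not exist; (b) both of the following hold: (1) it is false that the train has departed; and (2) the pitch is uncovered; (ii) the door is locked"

2

Let N = "the train has departed" (T), U = "the key is in the ignition" (T), M = "the pitch is covered" (T), P = "the file exists" (F), L = "the door is locked" (T).

S1: Formalization: (¬N ↑ U) ⊕ ((¬M → ¬P) → ¬L)

¬N = ¬T = F
¬N ↑ U = F ↑ T = T
¬M = ¬T = F
¬P = ¬F = T
¬M → ¬P = F → T = T
¬L = ¬T = F
(¬M → ¬P) → ¬L = T → F = F
(¬N ↑ U) ⊕ ((¬M → ¬P) → ¬L) = T ⊕ F = T
Thus S1 is true.

S2: Formalization: ((U → ¬P) ↔ (¬N ∧ ¬M)) ⊕ L

¬P = ¬F = T
U → ¬P = T → T = T
¬N = ¬T = F
¬M = ¬T = F
¬N ∧ ¬M = F ∧ F = F
(U → ¬P) ↔ (¬N ∧ ¬M) = T ↔ F = F
((U → ¬P) ↔ (¬N ∧ ¬M)) ⊕ L = F ⊕ T = T
Hence S2 is true.

2 of the 2 statements are true.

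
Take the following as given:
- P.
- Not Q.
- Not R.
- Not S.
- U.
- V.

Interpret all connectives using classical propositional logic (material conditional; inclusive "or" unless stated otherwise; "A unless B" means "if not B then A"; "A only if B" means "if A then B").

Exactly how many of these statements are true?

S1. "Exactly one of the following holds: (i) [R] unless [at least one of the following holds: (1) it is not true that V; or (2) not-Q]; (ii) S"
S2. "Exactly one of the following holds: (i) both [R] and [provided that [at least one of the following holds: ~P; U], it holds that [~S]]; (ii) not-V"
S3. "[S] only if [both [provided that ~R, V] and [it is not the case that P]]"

S1: In symbols: (R | (~V | ~Q)) xor S

~V = ~T = F
~Q = ~F = T
~V | ~Q = F | T = T
R | (~V | ~Q) = F | T = T
(R | (~V | ~Q)) xor S = T xor F = T
Hence S1 is true.

S2: In symbols: (R & ((~P | U) -> ~S)) xor ~V

~P = ~T = F
~P | U = F | T = T
~S = ~F = T
(~P | U) -> ~S = T -> T = T
R & ((~P | U) -> ~S) = F & T = F
~V = ~T = F
(R & ((~P | U) -> ~S)) xor ~V = F xor F = F
So S2 is false.

S3: Formalization: S -> ((~R -> V) & ~P)

~R = ~F = T
~R -> V = T -> T = T
~P = ~T = F
(~R -> V) & ~P = T & F = F
S -> ((~R -> V) & ~P) = F -> F = T
Thus S3 is true.

True statements: 2.

2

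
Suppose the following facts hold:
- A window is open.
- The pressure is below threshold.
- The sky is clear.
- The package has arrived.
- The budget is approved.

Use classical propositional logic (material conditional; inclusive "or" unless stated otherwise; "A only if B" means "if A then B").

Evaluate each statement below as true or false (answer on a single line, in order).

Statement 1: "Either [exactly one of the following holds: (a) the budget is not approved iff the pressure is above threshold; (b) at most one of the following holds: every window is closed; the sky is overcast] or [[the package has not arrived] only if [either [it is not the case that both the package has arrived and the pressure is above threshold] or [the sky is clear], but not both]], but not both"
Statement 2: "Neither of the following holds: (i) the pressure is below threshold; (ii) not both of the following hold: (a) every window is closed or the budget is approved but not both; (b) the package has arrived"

Let U = "the budget is approved" (True), Q = "the pressure is above threshold" (False), P = "a window is open" (True), R = "the sky is overcast" (False), S = "the package has arrived" (True).

Statement 1: This is ((not U iff Q) xor (not P nand R)) xor (not S -> ((S nand Q) xor not R)).

not U = not True = False
not U iff Q = False iff False = True
not P = not True = False
not P nand R = False nand False = True
(not U iff Q) xor (not P nand R) = True xor True = False
not S = not True = False
S nand Q = True nand False = True
not R = not False = True
(S nand Q) xor not R = True xor True = False
not S -> ((S nand Q) xor not R) = False -> False = True
((not U iff Q) xor (not P nand R)) xor (not S -> ((S nand Q) xor not R)) = False xor True = True
So Statement 1 is true.

Statement 2: Formalization: not Q nor ((not P xor U) nand S)

not Q = not False = True
not P = not True = False
not P xor U = False xor True = True
(not P xor U) nand S = True nand True = False
not Q nor ((not P xor U) nand S) = True nor False = False
Hence Statement 2 is false.

Statement 1 True / Statement 2 False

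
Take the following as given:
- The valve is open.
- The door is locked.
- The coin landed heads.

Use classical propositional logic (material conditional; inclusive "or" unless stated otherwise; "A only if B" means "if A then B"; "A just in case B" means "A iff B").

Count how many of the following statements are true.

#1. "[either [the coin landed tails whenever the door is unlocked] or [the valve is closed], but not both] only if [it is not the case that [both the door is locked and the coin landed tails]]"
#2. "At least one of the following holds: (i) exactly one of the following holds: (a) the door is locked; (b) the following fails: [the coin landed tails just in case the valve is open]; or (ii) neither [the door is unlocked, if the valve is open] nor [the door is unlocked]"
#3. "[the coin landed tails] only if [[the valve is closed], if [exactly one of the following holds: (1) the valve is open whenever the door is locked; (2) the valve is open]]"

3

Let Q = "the door is locked" (T), R = "the coin landed heads" (T), P = "the valve is open" (T).

#1: Formalization: ((~Q -> ~R) xor ~P) -> ~(Q & ~R)

~Q = ~T = F
~R = ~T = F
~Q -> ~R = F -> F = T
~P = ~T = F
(~Q -> ~R) xor ~P = T xor F = T
~R = ~T = F
Q & ~R = T & F = F
~(Q & ~R) = ~F = T
((~Q -> ~R) xor ~P) -> ~(Q & ~R) = T -> T = T
Thus #1 is true.

#2: This is (Q xor ~(~R <-> P)) | ((P -> ~Q) nor ~Q).

~R = ~T = F
~R <-> P = F <-> T = F
~(~R <-> P) = ~F = T
Q xor ~(~R <-> P) = T xor T = F
~Q = ~T = F
P -> ~Q = T -> F = F
~Q = ~T = F
(P -> ~Q) nor ~Q = F nor F = T
(Q xor ~(~R <-> P)) | ((P -> ~Q) nor ~Q) = F | T = T
Hence #2 is true.

#3: Formalization: ~R -> (((Q -> P) xor P) -> ~P)

~R = ~T = F
Q -> P = T -> T = T
(Q -> P) xor P = T xor T = F
~P = ~T = F
((Q -> P) xor P) -> ~P = F -> F = T
~R -> (((Q -> P) xor P) -> ~P) = F -> T = T
Hence #3 is true.

3 of the 3 statements are true (#1, #2, #3).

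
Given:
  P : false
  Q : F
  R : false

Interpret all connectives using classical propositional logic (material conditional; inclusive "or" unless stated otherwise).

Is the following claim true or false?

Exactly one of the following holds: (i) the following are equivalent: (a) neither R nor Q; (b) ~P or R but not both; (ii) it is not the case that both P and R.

This is ((R nor Q) <-> (~P xor R)) xor (P nand R).

R nor Q = F nor F = T
~P = ~F = T
~P xor R = T xor F = T
(R nor Q) <-> (~P xor R) = T <-> T = T
P nand R = F nand F = T
((R nor Q) <-> (~P xor R)) xor (P nand R) = T xor T = F

The statement is false.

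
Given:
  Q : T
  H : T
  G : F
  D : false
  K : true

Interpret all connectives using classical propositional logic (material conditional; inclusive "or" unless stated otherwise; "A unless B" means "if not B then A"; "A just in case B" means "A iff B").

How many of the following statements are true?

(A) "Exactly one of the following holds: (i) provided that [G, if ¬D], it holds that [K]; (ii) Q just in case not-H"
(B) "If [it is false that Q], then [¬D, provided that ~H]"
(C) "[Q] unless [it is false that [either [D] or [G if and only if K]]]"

(A): Parsed as ((not D -> G) -> K) xor (Q iff not H)

not D = not False = True
not D -> G = True -> False = False
(not D -> G) -> K = False -> True = True
not H = not True = False
Q iff not H = True iff False = False
((not D -> G) -> K) xor (Q iff not H) = True xor False = True
So (A) is true.

(B): This is not Q -> (not H -> not D).

not Q = not True = False
not H = not True = False
not D = not False = True
not H -> not D = False -> True = True
not Q -> (not H -> not D) = False -> True = True
So (B) is true.

(C): Parsed as Q or not (D or (G iff K))

G iff K = False iff True = False
D or (G iff K) = False or False = False
not (D or (G iff K)) = not False = True
Q or not (D or (G iff K)) = True or True = True
So (C) is true.

3 of the 3 statements are true.

3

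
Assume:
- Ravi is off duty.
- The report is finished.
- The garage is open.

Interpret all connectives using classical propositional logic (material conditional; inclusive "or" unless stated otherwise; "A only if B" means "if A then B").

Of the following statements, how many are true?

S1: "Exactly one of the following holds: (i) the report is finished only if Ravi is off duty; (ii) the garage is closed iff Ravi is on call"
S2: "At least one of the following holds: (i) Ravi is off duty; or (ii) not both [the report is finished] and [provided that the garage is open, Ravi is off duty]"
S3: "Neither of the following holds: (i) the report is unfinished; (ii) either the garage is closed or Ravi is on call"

Let Q = "the report is finished" (T), P = "Ravi is on call" (F), R = "the garage is closed" (F).

S1: This is (Q -> ~P) xor (R <-> P).

~P = ~F = T
Q -> ~P = T -> T = T
R <-> P = F <-> F = T
(Q -> ~P) xor (R <-> P) = T xor T = F
Hence S1 is false.

S2: Formalization: ~P | (Q nand (~R -> ~P))

~P = ~F = T
~R = ~F = T
~P = ~F = T
~R -> ~P = T -> T = T
Q nand (~R -> ~P) = T nand T = F
~P | (Q nand (~R -> ~P)) = T | F = T
So S2 is true.

S3: Formalization: ~Q nor (R | P)

~Q = ~T = F
R | P = F | F = F
~Q nor (R | P) = F nor F = T
So S3 is true.

True statements: 2 (S2, S3).

2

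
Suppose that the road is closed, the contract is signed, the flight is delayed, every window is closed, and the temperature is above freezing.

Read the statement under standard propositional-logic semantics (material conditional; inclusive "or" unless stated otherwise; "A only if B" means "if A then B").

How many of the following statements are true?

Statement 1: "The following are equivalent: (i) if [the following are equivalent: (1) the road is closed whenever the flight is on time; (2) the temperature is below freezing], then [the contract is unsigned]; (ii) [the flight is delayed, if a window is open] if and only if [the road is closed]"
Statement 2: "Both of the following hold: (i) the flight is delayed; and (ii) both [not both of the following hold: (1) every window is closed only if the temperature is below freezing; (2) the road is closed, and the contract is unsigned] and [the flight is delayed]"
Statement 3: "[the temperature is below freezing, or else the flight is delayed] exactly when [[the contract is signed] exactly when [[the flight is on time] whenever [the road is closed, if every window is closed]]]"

2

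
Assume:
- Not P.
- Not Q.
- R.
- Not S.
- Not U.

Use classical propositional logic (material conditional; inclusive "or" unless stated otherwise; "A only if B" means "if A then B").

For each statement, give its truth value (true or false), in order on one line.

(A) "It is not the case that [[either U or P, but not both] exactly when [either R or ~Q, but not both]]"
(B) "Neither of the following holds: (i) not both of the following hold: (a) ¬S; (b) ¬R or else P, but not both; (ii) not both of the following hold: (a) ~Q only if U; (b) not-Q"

(A) false; (B) false

(A): In symbols: ~((U xor P) <-> (R xor ~Q))

U xor P = F xor F = F
~Q = ~F = T
R xor ~Q = T xor T = F
(U xor P) <-> (R xor ~Q) = F <-> F = T
~((U xor P) <-> (R xor ~Q)) = ~T = F
Thus (A) is false.

(B): In symbols: (~S nand (~R xor P)) nor ((~Q -> U) nand ~Q)

~S = ~F = T
~R = ~T = F
~R xor P = F xor F = F
~S nand (~R xor P) = T nand F = T
~Q = ~F = T
~Q -> U = T -> F = F
~Q = ~F = T
(~Q -> U) nand ~Q = F nand T = T
(~S nand (~R xor P)) nor ((~Q -> U) nand ~Q) = T nor T = F
Hence (B) is false.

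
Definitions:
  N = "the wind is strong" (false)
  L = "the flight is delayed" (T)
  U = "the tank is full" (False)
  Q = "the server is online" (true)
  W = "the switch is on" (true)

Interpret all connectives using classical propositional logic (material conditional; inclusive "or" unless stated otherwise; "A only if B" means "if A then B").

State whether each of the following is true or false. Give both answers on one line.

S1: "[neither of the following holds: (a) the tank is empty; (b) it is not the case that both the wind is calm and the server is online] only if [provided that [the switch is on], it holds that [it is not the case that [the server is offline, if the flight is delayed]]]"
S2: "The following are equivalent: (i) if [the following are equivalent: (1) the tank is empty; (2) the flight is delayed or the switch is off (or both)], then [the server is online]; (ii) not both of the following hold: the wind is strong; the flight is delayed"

S1 true, S2 true

S1: This is (~U nor (~N nand Q)) -> (W -> ~(L -> ~Q)).

~U = ~F = T
~N = ~F = T
~N nand Q = T nand T = F
~U nor (~N nand Q) = T nor F = F
~Q = ~T = F
L -> ~Q = T -> F = F
~(L -> ~Q) = ~F = T
W -> ~(L -> ~Q) = T -> T = T
(~U nor (~N nand Q)) -> (W -> ~(L -> ~Q)) = F -> T = T
Hence S1 is true.

S2: Formalization: ((~U <-> (L | ~W)) -> Q) <-> (N nand L)

~U = ~F = T
~W = ~T = F
L | ~W = T | F = T
~U <-> (L | ~W) = T <-> T = T
(~U <-> (L | ~W)) -> Q = T -> T = T
N nand L = F nand T = T
((~U <-> (L | ~W)) -> Q) <-> (N nand L) = T <-> T = T
So S2 is true.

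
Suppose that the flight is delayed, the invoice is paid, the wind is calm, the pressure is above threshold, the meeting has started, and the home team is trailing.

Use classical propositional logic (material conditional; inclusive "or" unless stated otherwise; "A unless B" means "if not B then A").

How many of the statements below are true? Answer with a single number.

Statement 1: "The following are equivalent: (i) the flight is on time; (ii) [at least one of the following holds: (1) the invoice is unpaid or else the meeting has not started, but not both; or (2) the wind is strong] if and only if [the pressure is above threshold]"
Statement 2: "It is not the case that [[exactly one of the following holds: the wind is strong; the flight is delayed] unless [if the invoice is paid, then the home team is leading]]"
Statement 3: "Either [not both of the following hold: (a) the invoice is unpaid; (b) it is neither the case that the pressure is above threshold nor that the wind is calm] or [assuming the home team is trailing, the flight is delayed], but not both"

Let P = "the flight is delayed" (True), Q = "the invoice is paid" (True), U = "the meeting has started" (True), R = "the wind is strong" (False), S = "the pressure is above threshold" (True), V = "the home team is leading" (False).

Statement 1: In symbols: not P iff (((not Q xor not U) or R) iff S)

not P = not True = False
not Q = not True = False
not U = not True = False
not Q xor not U = False xor False = False
(not Q xor not U) or R = False or False = False
((not Q xor not U) or R) iff S = False iff True = False
not P iff (((not Q xor not U) or R) iff S) = False iff False = True
Thus Statement 1 is true.

Statement 2: This is not ((R xor P) or (Q -> V)).

R xor P = False xor True = True
Q -> V = True -> False = False
(R xor P) or (Q -> V) = True or False = True
not ((R xor P) or (Q -> V)) = not True = False
So Statement 2 is false.

Statement 3: This is (not Q nand (S nor not R)) xor (not V -> P).

not Q = not True = False
not R = not False = True
S nor not R = True nor True = False
not Q nand (S nor not R) = False nand False = True
not V = not False = True
not V -> P = True -> True = True
(not Q nand (S nor not R)) xor (not V -> P) = True xor True = False
So Statement 3 is false.

1 of the 3 statements is true (Statement 1).

1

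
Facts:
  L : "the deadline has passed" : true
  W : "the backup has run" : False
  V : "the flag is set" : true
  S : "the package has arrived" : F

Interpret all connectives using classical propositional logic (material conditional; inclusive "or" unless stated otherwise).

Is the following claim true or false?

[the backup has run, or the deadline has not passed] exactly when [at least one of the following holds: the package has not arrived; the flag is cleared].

Parsed as (W | ~L) <-> (~S | ~V)

~L = ~T = F
W | ~L = F | F = F
~S = ~F = T
~V = ~T = F
~S | ~V = T | F = T
(W | ~L) <-> (~S | ~V) = F <-> T = F

false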